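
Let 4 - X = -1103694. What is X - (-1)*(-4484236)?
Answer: -3380538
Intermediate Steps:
X = 1103698 (X = 4 - 1*(-1103694) = 4 + 1103694 = 1103698)
X - (-1)*(-4484236) = 1103698 - (-1)*(-4484236) = 1103698 - 1*4484236 = 1103698 - 4484236 = -3380538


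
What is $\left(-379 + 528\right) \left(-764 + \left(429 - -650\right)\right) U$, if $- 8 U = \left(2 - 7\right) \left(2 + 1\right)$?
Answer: $\frac{704025}{8} \approx 88003.0$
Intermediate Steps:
$U = \frac{15}{8}$ ($U = - \frac{\left(2 - 7\right) \left(2 + 1\right)}{8} = - \frac{\left(2 - 7\right) 3}{8} = - \frac{\left(-5\right) 3}{8} = \left(- \frac{1}{8}\right) \left(-15\right) = \frac{15}{8} \approx 1.875$)
$\left(-379 + 528\right) \left(-764 + \left(429 - -650\right)\right) U = \left(-379 + 528\right) \left(-764 + \left(429 - -650\right)\right) \frac{15}{8} = 149 \left(-764 + \left(429 + 650\right)\right) \frac{15}{8} = 149 \left(-764 + 1079\right) \frac{15}{8} = 149 \cdot 315 \cdot \frac{15}{8} = 46935 \cdot \frac{15}{8} = \frac{704025}{8}$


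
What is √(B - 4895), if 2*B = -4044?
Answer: I*√6917 ≈ 83.168*I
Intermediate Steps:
B = -2022 (B = (½)*(-4044) = -2022)
√(B - 4895) = √(-2022 - 4895) = √(-6917) = I*√6917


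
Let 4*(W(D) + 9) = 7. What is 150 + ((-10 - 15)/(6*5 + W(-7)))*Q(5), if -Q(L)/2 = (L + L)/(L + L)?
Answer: 13850/91 ≈ 152.20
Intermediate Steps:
W(D) = -29/4 (W(D) = -9 + (¼)*7 = -9 + 7/4 = -29/4)
Q(L) = -2 (Q(L) = -2*(L + L)/(L + L) = -2*2*L/(2*L) = -2*2*L*1/(2*L) = -2*1 = -2)
150 + ((-10 - 15)/(6*5 + W(-7)))*Q(5) = 150 + ((-10 - 15)/(6*5 - 29/4))*(-2) = 150 - 25/(30 - 29/4)*(-2) = 150 - 25/91/4*(-2) = 150 - 25*4/91*(-2) = 150 - 100/91*(-2) = 150 + 200/91 = 13850/91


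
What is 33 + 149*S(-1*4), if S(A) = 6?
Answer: 927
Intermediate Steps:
33 + 149*S(-1*4) = 33 + 149*6 = 33 + 894 = 927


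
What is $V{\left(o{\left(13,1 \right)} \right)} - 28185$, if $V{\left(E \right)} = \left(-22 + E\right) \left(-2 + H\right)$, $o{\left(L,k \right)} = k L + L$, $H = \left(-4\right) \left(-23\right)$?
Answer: $-27825$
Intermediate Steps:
$H = 92$
$o{\left(L,k \right)} = L + L k$ ($o{\left(L,k \right)} = L k + L = L + L k$)
$V{\left(E \right)} = -1980 + 90 E$ ($V{\left(E \right)} = \left(-22 + E\right) \left(-2 + 92\right) = \left(-22 + E\right) 90 = -1980 + 90 E$)
$V{\left(o{\left(13,1 \right)} \right)} - 28185 = \left(-1980 + 90 \cdot 13 \left(1 + 1\right)\right) - 28185 = \left(-1980 + 90 \cdot 13 \cdot 2\right) - 28185 = \left(-1980 + 90 \cdot 26\right) - 28185 = \left(-1980 + 2340\right) - 28185 = 360 - 28185 = -27825$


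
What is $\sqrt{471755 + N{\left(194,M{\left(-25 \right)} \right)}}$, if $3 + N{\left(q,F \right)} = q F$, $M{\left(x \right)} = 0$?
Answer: $2 \sqrt{117938} \approx 686.84$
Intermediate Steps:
$N{\left(q,F \right)} = -3 + F q$ ($N{\left(q,F \right)} = -3 + q F = -3 + F q$)
$\sqrt{471755 + N{\left(194,M{\left(-25 \right)} \right)}} = \sqrt{471755 + \left(-3 + 0 \cdot 194\right)} = \sqrt{471755 + \left(-3 + 0\right)} = \sqrt{471755 - 3} = \sqrt{471752} = 2 \sqrt{117938}$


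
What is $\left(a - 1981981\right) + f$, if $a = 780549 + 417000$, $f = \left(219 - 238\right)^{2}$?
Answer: $-784071$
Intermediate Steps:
$f = 361$ ($f = \left(-19\right)^{2} = 361$)
$a = 1197549$
$\left(a - 1981981\right) + f = \left(1197549 - 1981981\right) + 361 = -784432 + 361 = -784071$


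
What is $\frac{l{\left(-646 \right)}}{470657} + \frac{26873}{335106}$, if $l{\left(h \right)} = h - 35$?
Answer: $\frac{12419758375}{157719984642} \approx 0.078746$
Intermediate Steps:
$l{\left(h \right)} = -35 + h$
$\frac{l{\left(-646 \right)}}{470657} + \frac{26873}{335106} = \frac{-35 - 646}{470657} + \frac{26873}{335106} = \left(-681\right) \frac{1}{470657} + 26873 \cdot \frac{1}{335106} = - \frac{681}{470657} + \frac{26873}{335106} = \frac{12419758375}{157719984642}$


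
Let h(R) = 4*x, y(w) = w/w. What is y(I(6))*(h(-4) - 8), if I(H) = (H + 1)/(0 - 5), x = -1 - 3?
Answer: -24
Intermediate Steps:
x = -4
I(H) = -⅕ - H/5 (I(H) = (1 + H)/(-5) = (1 + H)*(-⅕) = -⅕ - H/5)
y(w) = 1
h(R) = -16 (h(R) = 4*(-4) = -16)
y(I(6))*(h(-4) - 8) = 1*(-16 - 8) = 1*(-24) = -24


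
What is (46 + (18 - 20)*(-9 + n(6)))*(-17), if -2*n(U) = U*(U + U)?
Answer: -2312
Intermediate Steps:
n(U) = -U**2 (n(U) = -U*(U + U)/2 = -U*2*U/2 = -U**2)
(46 + (18 - 20)*(-9 + n(6)))*(-17) = (46 + (18 - 20)*(-9 - 1*6**2))*(-17) = (46 - 2*(-9 - 1*36))*(-17) = (46 - 2*(-9 - 36))*(-17) = (46 - 2*(-45))*(-17) = (46 + 90)*(-17) = 136*(-17) = -2312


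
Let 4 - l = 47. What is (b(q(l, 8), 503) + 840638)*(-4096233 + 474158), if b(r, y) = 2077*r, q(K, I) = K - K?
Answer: -3044853883850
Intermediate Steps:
l = -43 (l = 4 - 1*47 = 4 - 47 = -43)
q(K, I) = 0
(b(q(l, 8), 503) + 840638)*(-4096233 + 474158) = (2077*0 + 840638)*(-4096233 + 474158) = (0 + 840638)*(-3622075) = 840638*(-3622075) = -3044853883850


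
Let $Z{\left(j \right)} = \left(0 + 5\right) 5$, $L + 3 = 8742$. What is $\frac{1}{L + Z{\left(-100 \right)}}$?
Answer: $\frac{1}{8764} \approx 0.0001141$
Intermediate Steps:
$L = 8739$ ($L = -3 + 8742 = 8739$)
$Z{\left(j \right)} = 25$ ($Z{\left(j \right)} = 5 \cdot 5 = 25$)
$\frac{1}{L + Z{\left(-100 \right)}} = \frac{1}{8739 + 25} = \frac{1}{8764}$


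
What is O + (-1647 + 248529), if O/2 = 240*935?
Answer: 695682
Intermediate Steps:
O = 448800 (O = 2*(240*935) = 2*224400 = 448800)
O + (-1647 + 248529) = 448800 + (-1647 + 248529) = 448800 + 246882 = 695682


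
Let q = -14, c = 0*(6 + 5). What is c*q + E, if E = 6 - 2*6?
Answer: -6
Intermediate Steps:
c = 0 (c = 0*11 = 0)
E = -6 (E = 6 - 12 = -6)
c*q + E = 0*(-14) - 6 = 0 - 6 = -6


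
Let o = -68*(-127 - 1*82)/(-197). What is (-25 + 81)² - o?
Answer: 632004/197 ≈ 3208.1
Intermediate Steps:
o = -14212/197 (o = -68*(-127 - 82)*(-1)/197 = -(-14212)*(-1)/197 = -68*209/197 = -14212/197 ≈ -72.142)
(-25 + 81)² - o = (-25 + 81)² - 1*(-14212/197) = 56² + 14212/197 = 3136 + 14212/197 = 632004/197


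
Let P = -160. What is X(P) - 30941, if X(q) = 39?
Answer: -30902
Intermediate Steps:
X(P) - 30941 = 39 - 30941 = -30902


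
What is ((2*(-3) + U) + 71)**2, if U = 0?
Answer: 4225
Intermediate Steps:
((2*(-3) + U) + 71)**2 = ((2*(-3) + 0) + 71)**2 = ((-6 + 0) + 71)**2 = (-6 + 71)**2 = 65**2 = 4225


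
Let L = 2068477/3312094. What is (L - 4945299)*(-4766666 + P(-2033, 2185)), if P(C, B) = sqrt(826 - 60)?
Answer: 39037309708584757457/1656047 - 16379293077629*sqrt(766)/3312094 ≈ 2.3572e+13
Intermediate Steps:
L = 2068477/3312094 (L = 2068477*(1/3312094) = 2068477/3312094 ≈ 0.62452)
P(C, B) = sqrt(766)
(L - 4945299)*(-4766666 + P(-2033, 2185)) = (2068477/3312094 - 4945299)*(-4766666 + sqrt(766)) = -16379293077629*(-4766666 + sqrt(766))/3312094 = 39037309708584757457/1656047 - 16379293077629*sqrt(766)/3312094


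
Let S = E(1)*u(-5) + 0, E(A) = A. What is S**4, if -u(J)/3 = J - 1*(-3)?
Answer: 1296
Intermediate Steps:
u(J) = -9 - 3*J (u(J) = -3*(J - 1*(-3)) = -3*(J + 3) = -3*(3 + J) = -9 - 3*J)
S = 6 (S = 1*(-9 - 3*(-5)) + 0 = 1*(-9 + 15) + 0 = 1*6 + 0 = 6 + 0 = 6)
S**4 = 6**4 = 1296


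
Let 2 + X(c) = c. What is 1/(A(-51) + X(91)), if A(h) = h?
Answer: 1/38 ≈ 0.026316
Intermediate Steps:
X(c) = -2 + c
1/(A(-51) + X(91)) = 1/(-51 + (-2 + 91)) = 1/(-51 + 89) = 1/38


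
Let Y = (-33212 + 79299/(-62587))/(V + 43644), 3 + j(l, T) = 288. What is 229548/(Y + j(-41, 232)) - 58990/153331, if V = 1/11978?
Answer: 1151037656598844278826558/1425957624944264287811 ≈ 807.20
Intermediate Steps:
V = 1/11978 ≈ 8.3486e-5
j(l, T) = 285 (j(l, T) = -3 + 288 = 285)
Y = -24898893103654/32718470363971 (Y = (-33212 + 79299/(-62587))/(1/11978 + 43644) = (-33212 + 79299*(-1/62587))/(522767833/11978) = (-33212 - 79299/62587)*(11978/522767833) = -2078718743/62587*11978/522767833 = -24898893103654/32718470363971 ≈ -0.76100)
229548/(Y + j(-41, 232)) - 58990/153331 = 229548/(-24898893103654/32718470363971 + 285) - 58990/153331 = 229548/(9299865160628081/32718470363971) - 58990*1/153331 = 229548*(32718470363971/9299865160628081) - 58990/153331 = 7510459435108815108/9299865160628081 - 58990/153331 = 1151037656598844278826558/1425957624944264287811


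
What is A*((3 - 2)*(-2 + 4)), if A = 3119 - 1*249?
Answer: 5740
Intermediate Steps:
A = 2870 (A = 3119 - 249 = 2870)
A*((3 - 2)*(-2 + 4)) = 2870*((3 - 2)*(-2 + 4)) = 2870*(1*2) = 2870*2 = 5740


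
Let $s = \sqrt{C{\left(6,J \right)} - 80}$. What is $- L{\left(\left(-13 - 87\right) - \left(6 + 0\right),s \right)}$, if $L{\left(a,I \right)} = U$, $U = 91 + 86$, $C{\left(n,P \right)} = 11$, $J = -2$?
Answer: $-177$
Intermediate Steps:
$s = i \sqrt{69}$ ($s = \sqrt{11 - 80} = \sqrt{-69} = i \sqrt{69} \approx 8.3066 i$)
$U = 177$
$L{\left(a,I \right)} = 177$
$- L{\left(\left(-13 - 87\right) - \left(6 + 0\right),s \right)} = \left(-1\right) 177 = -177$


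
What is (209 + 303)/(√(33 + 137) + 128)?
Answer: 32768/8107 - 256*√170/8107 ≈ 3.6302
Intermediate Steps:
(209 + 303)/(√(33 + 137) + 128) = 512/(√170 + 128) = 512/(128 + √170)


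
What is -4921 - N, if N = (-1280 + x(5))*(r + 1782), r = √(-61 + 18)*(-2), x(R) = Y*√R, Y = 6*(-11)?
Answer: 2276039 + 117612*√5 - 2560*I*√43 - 132*I*√215 ≈ 2.539e+6 - 18723.0*I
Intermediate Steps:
Y = -66
x(R) = -66*√R
r = -2*I*√43 (r = √(-43)*(-2) = (I*√43)*(-2) = -2*I*√43 ≈ -13.115*I)
N = (-1280 - 66*√5)*(1782 - 2*I*√43) (N = (-1280 - 66*√5)*(-2*I*√43 + 1782) = (-1280 - 66*√5)*(1782 - 2*I*√43) ≈ -2.5439e+6 + 18723.0*I)
-4921 - N = -4921 - (-2280960 - 117612*√5 + 132*I*√215 + 2560*I*√43) = -4921 + (2280960 + 117612*√5 - 2560*I*√43 - 132*I*√215) = 2276039 + 117612*√5 - 2560*I*√43 - 132*I*√215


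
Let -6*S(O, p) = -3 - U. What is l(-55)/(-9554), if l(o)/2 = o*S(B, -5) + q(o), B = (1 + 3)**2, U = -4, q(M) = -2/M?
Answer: -3037/1576410 ≈ -0.0019265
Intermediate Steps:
B = 16 (B = 4**2 = 16)
S(O, p) = -1/6 (S(O, p) = -(-3 - 1*(-4))/6 = -(-3 + 4)/6 = -1/6*1 = -1/6)
l(o) = -4/o - o/3 (l(o) = 2*(o*(-1/6) - 2/o) = 2*(-o/6 - 2/o) = 2*(-2/o - o/6) = -4/o - o/3)
l(-55)/(-9554) = (-4/(-55) - 1/3*(-55))/(-9554) = (-4*(-1/55) + 55/3)*(-1/9554) = (4/55 + 55/3)*(-1/9554) = (3037/165)*(-1/9554) = -3037/1576410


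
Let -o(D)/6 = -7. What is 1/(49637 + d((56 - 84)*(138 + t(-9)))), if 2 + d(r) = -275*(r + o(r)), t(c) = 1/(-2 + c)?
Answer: 1/1099985 ≈ 9.0910e-7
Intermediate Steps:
o(D) = 42 (o(D) = -6*(-7) = 42)
d(r) = -11552 - 275*r (d(r) = -2 - 275*(r + 42) = -2 - 275*(42 + r) = -2 + (-11550 - 275*r) = -11552 - 275*r)
1/(49637 + d((56 - 84)*(138 + t(-9)))) = 1/(49637 + (-11552 - 275*(56 - 84)*(138 + 1/(-2 - 9)))) = 1/(49637 + (-11552 - (-7700)*(138 + 1/(-11)))) = 1/(49637 + (-11552 - (-7700)*(138 - 1/11))) = 1/(49637 + (-11552 - (-7700)*1517/11)) = 1/(49637 + (-11552 - 275*(-42476/11))) = 1/(49637 + (-11552 + 1061900)) = 1/(49637 + 1050348) = 1/1099985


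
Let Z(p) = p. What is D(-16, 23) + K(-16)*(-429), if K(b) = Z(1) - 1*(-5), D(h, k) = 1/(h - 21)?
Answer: -95239/37 ≈ -2574.0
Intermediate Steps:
D(h, k) = 1/(-21 + h)
K(b) = 6 (K(b) = 1 - 1*(-5) = 1 + 5 = 6)
D(-16, 23) + K(-16)*(-429) = 1/(-21 - 16) + 6*(-429) = 1/(-37) - 2574 = -1/37 - 2574 = -95239/37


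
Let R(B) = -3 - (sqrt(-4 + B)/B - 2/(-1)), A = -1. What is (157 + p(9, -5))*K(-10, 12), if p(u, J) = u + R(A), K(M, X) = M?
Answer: -1610 - 10*I*sqrt(5) ≈ -1610.0 - 22.361*I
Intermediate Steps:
R(B) = -5 - sqrt(-4 + B)/B (R(B) = -3 - (sqrt(-4 + B)/B - 2*(-1)) = -3 - (sqrt(-4 + B)/B + 2) = -3 - (2 + sqrt(-4 + B)/B) = -3 + (-2 - sqrt(-4 + B)/B) = -5 - sqrt(-4 + B)/B)
p(u, J) = -5 + u + I*sqrt(5) (p(u, J) = u + (-5 - 1*sqrt(-4 - 1)/(-1)) = u + (-5 - 1*(-1)*sqrt(-5)) = u + (-5 - 1*(-1)*I*sqrt(5)) = u + (-5 + I*sqrt(5)) = -5 + u + I*sqrt(5))
(157 + p(9, -5))*K(-10, 12) = (157 + (-5 + 9 + I*sqrt(5)))*(-10) = (157 + (4 + I*sqrt(5)))*(-10) = (161 + I*sqrt(5))*(-10) = -1610 - 10*I*sqrt(5)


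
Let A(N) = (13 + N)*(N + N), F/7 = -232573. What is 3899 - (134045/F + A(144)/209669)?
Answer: 1330852559097470/341343438359 ≈ 3898.9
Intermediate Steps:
F = -1628011 (F = 7*(-232573) = -1628011)
A(N) = 2*N*(13 + N) (A(N) = (13 + N)*(2*N) = 2*N*(13 + N))
3899 - (134045/F + A(144)/209669) = 3899 - (134045/(-1628011) + (2*144*(13 + 144))/209669) = 3899 - (134045*(-1/1628011) + (2*144*157)*(1/209669)) = 3899 - (-134045/1628011 + 45216*(1/209669)) = 3899 - (-134045/1628011 + 45216/209669) = 3899 - 1*45507064271/341343438359 = 3899 - 45507064271/341343438359 = 1330852559097470/341343438359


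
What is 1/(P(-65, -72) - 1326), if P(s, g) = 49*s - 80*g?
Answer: 1/1249 ≈ 0.00080064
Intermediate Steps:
P(s, g) = -80*g + 49*s
1/(P(-65, -72) - 1326) = 1/((-80*(-72) + 49*(-65)) - 1326) = 1/((5760 - 3185) - 1326) = 1/(2575 - 1326) = 1/1249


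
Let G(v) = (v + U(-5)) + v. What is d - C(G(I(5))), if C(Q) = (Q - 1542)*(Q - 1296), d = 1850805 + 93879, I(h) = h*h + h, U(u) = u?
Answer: 99317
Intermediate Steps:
I(h) = h + h² (I(h) = h² + h = h + h²)
G(v) = -5 + 2*v (G(v) = (v - 5) + v = (-5 + v) + v = -5 + 2*v)
d = 1944684
C(Q) = (-1542 + Q)*(-1296 + Q)
d - C(G(I(5))) = 1944684 - (1998432 + (-5 + 2*(5*(1 + 5)))² - 2838*(-5 + 2*(5*(1 + 5)))) = 1944684 - (1998432 + (-5 + 2*(5*6))² - 2838*(-5 + 2*(5*6))) = 1944684 - (1998432 + (-5 + 2*30)² - 2838*(-5 + 2*30)) = 1944684 - (1998432 + (-5 + 60)² - 2838*(-5 + 60)) = 1944684 - (1998432 + 55² - 2838*55) = 1944684 - (1998432 + 3025 - 156090) = 1944684 - 1*1845367 = 1944684 - 1845367 = 99317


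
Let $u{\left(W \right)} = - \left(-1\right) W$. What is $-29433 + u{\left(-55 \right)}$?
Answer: $-29488$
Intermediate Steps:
$u{\left(W \right)} = W$
$-29433 + u{\left(-55 \right)} = -29433 - 55 = -29488$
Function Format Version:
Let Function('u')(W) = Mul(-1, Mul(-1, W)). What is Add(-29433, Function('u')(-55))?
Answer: -29488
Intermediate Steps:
Function('u')(W) = W
Add(-29433, Function('u')(-55)) = Add(-29433, -55) = -29488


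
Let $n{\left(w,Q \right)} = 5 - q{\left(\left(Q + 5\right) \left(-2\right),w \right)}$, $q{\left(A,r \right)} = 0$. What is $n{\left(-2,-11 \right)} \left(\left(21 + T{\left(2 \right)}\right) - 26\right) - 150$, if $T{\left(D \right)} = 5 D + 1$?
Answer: $-120$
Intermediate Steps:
$n{\left(w,Q \right)} = 5$ ($n{\left(w,Q \right)} = 5 - 0 = 5 + 0 = 5$)
$T{\left(D \right)} = 1 + 5 D$
$n{\left(-2,-11 \right)} \left(\left(21 + T{\left(2 \right)}\right) - 26\right) - 150 = 5 \left(\left(21 + \left(1 + 5 \cdot 2\right)\right) - 26\right) - 150 = 5 \left(\left(21 + \left(1 + 10\right)\right) - 26\right) - 150 = 5 \left(\left(21 + 11\right) - 26\right) - 150 = 5 \left(32 - 26\right) - 150 = 5 \cdot 6 - 150 = 30 - 150 = -120$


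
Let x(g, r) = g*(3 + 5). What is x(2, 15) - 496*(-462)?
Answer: 229168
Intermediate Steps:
x(g, r) = 8*g (x(g, r) = g*8 = 8*g)
x(2, 15) - 496*(-462) = 8*2 - 496*(-462) = 16 + 229152 = 229168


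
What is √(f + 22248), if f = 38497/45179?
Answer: √45413067384131/45179 ≈ 149.16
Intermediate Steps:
f = 38497/45179 (f = 38497*(1/45179) = 38497/45179 ≈ 0.85210)
√(f + 22248) = √(38497/45179 + 22248) = √(1005180889/45179) = √45413067384131/45179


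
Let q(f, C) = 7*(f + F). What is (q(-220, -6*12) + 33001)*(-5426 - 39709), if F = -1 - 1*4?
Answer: -1418412510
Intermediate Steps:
F = -5 (F = -1 - 4 = -5)
q(f, C) = -35 + 7*f (q(f, C) = 7*(f - 5) = 7*(-5 + f) = -35 + 7*f)
(q(-220, -6*12) + 33001)*(-5426 - 39709) = ((-35 + 7*(-220)) + 33001)*(-5426 - 39709) = ((-35 - 1540) + 33001)*(-45135) = (-1575 + 33001)*(-45135) = 31426*(-45135) = -1418412510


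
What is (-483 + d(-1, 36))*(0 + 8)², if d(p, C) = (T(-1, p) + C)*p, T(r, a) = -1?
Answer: -33152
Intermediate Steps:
d(p, C) = p*(-1 + C) (d(p, C) = (-1 + C)*p = p*(-1 + C))
(-483 + d(-1, 36))*(0 + 8)² = (-483 - (-1 + 36))*(0 + 8)² = (-483 - 1*35)*8² = (-483 - 35)*64 = -518*64 = -33152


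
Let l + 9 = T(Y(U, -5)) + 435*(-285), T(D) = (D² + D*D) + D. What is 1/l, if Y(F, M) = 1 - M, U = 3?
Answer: -1/123906 ≈ -8.0706e-6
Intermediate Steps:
T(D) = D + 2*D² (T(D) = (D² + D²) + D = 2*D² + D = D + 2*D²)
l = -123906 (l = -9 + ((1 - 1*(-5))*(1 + 2*(1 - 1*(-5))) + 435*(-285)) = -9 + ((1 + 5)*(1 + 2*(1 + 5)) - 123975) = -9 + (6*(1 + 2*6) - 123975) = -9 + (6*(1 + 12) - 123975) = -9 + (6*13 - 123975) = -9 + (78 - 123975) = -9 - 123897 = -123906)
1/l = 1/(-123906) = -1/123906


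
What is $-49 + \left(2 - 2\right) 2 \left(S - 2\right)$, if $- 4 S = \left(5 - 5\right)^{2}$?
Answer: $-49$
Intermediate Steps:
$S = 0$ ($S = - \frac{\left(5 - 5\right)^{2}}{4} = - \frac{0^{2}}{4} = \left(- \frac{1}{4}\right) 0 = 0$)
$-49 + \left(2 - 2\right) 2 \left(S - 2\right) = -49 + \left(2 - 2\right) 2 \left(0 - 2\right) = -49 + 0 \cdot 2 \left(0 - 2\right) = -49 + 0 \left(-2\right) = -49 + 0 = -49$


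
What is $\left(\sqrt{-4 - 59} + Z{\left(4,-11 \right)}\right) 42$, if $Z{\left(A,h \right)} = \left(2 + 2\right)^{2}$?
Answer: $672 + 126 i \sqrt{7} \approx 672.0 + 333.36 i$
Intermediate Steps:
$Z{\left(A,h \right)} = 16$ ($Z{\left(A,h \right)} = 4^{2} = 16$)
$\left(\sqrt{-4 - 59} + Z{\left(4,-11 \right)}\right) 42 = \left(\sqrt{-4 - 59} + 16\right) 42 = \left(\sqrt{-63} + 16\right) 42 = \left(3 i \sqrt{7} + 16\right) 42 = \left(16 + 3 i \sqrt{7}\right) 42 = 672 + 126 i \sqrt{7}$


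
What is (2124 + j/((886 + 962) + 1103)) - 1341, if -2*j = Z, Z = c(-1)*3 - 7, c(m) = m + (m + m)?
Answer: 2310641/2951 ≈ 783.00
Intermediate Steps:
c(m) = 3*m (c(m) = m + 2*m = 3*m)
Z = -16 (Z = (3*(-1))*3 - 7 = -3*3 - 7 = -9 - 7 = -16)
j = 8 (j = -½*(-16) = 8)
(2124 + j/((886 + 962) + 1103)) - 1341 = (2124 + 8/((886 + 962) + 1103)) - 1341 = (2124 + 8/(1848 + 1103)) - 1341 = (2124 + 8/2951) - 1341 = 6267932/2951 - 1341 = 2310641/2951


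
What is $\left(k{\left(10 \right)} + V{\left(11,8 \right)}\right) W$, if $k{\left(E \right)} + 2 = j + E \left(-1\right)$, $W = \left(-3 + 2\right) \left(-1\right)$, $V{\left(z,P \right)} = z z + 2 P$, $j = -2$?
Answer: $123$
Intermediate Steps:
$V{\left(z,P \right)} = z^{2} + 2 P$
$W = 1$ ($W = \left(-1\right) \left(-1\right) = 1$)
$k{\left(E \right)} = -4 - E$ ($k{\left(E \right)} = -2 + \left(-2 + E \left(-1\right)\right) = -2 - \left(2 + E\right) = -4 - E$)
$\left(k{\left(10 \right)} + V{\left(11,8 \right)}\right) W = \left(\left(-4 - 10\right) + \left(11^{2} + 2 \cdot 8\right)\right) 1 = \left(\left(-4 - 10\right) + \left(121 + 16\right)\right) 1 = \left(-14 + 137\right) 1 = 123 \cdot 1 = 123$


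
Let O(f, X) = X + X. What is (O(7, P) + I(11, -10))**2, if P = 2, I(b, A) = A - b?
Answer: 289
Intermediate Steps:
O(f, X) = 2*X
(O(7, P) + I(11, -10))**2 = (2*2 + (-10 - 1*11))**2 = (4 + (-10 - 11))**2 = (4 - 21)**2 = (-17)**2 = 289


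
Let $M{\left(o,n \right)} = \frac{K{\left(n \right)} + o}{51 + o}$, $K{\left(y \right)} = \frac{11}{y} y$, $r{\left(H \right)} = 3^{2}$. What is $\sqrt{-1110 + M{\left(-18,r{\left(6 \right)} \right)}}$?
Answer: $\frac{i \sqrt{1209021}}{33} \approx 33.32 i$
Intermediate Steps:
$r{\left(H \right)} = 9$
$K{\left(y \right)} = 11$
$M{\left(o,n \right)} = \frac{11 + o}{51 + o}$
$\sqrt{-1110 + M{\left(-18,r{\left(6 \right)} \right)}} = \sqrt{-1110 + \frac{11 - 18}{51 - 18}} = \sqrt{-1110 + \frac{1}{33} \left(-7\right)} = \sqrt{-1110 - \frac{7}{33}} = \sqrt{- \frac{36637}{33}} = \frac{i \sqrt{1209021}}{33}$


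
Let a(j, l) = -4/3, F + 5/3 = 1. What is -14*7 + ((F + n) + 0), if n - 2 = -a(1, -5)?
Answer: -286/3 ≈ -95.333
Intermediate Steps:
F = -⅔ (F = -5/3 + 1 = -⅔ ≈ -0.66667)
a(j, l) = -4/3 (a(j, l) = -4*⅓ = -4/3)
n = 10/3 (n = 2 - 1*(-4/3) = 2 + 4/3 = 10/3 ≈ 3.3333)
-14*7 + ((F + n) + 0) = -14*7 + ((-⅔ + 10/3) + 0) = -98 + (8/3 + 0) = -98 + 8/3 = -286/3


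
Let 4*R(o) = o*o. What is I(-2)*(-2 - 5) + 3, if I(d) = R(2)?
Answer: -4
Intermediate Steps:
R(o) = o²/4 (R(o) = (o*o)/4 = o²/4)
I(d) = 1 (I(d) = (¼)*2² = (¼)*4 = 1)
I(-2)*(-2 - 5) + 3 = 1*(-2 - 5) + 3 = 1*(-7) + 3 = -7 + 3 = -4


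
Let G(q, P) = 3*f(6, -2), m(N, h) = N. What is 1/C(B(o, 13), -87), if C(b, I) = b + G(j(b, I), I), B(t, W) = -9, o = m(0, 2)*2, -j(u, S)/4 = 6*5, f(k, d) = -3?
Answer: -1/18 ≈ -0.055556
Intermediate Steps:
j(u, S) = -120 (j(u, S) = -24*5 = -4*30 = -120)
o = 0 (o = 0*2 = 0)
G(q, P) = -9 (G(q, P) = 3*(-3) = -9)
C(b, I) = -9 + b (C(b, I) = b - 9 = -9 + b)
1/C(B(o, 13), -87) = 1/(-9 - 9) = 1/(-18) = -1/18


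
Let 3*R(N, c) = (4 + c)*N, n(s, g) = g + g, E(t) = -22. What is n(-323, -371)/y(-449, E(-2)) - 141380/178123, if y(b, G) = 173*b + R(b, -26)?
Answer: -4450409906/5678383117 ≈ -0.78375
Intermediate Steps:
n(s, g) = 2*g
R(N, c) = N*(4 + c)/3 (R(N, c) = ((4 + c)*N)/3 = (N*(4 + c))/3 = N*(4 + c)/3)
y(b, G) = 497*b/3 (y(b, G) = 173*b + b*(4 - 26)/3 = 173*b + (⅓)*b*(-22) = 173*b - 22*b/3 = 497*b/3)
n(-323, -371)/y(-449, E(-2)) - 141380/178123 = (2*(-371))/(((497/3)*(-449))) - 141380/178123 = -742/(-223153/3) - 141380*1/178123 = -742*(-3/223153) - 141380/178123 = 318/31879 - 141380/178123 = -4450409906/5678383117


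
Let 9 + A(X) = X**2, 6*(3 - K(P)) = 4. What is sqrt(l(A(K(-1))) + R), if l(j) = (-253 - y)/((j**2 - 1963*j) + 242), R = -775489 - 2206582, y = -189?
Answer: I*sqrt(255981602305293095)/292985 ≈ 1726.9*I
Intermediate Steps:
K(P) = 7/3 (K(P) = 3 - 1/6*4 = 3 - 2/3 = 7/3)
R = -2982071
A(X) = -9 + X**2
l(j) = -64/(242 + j**2 - 1963*j) (l(j) = (-253 - 1*(-189))/((j**2 - 1963*j) + 242) = (-253 + 189)/(242 + j**2 - 1963*j) = -64/(242 + j**2 - 1963*j))
sqrt(l(A(K(-1))) + R) = sqrt(-64/(242 + (-9 + (7/3)**2)**2 - 1963*(-9 + (7/3)**2)) - 2982071) = sqrt(-64/(242 + (-9 + 49/9)**2 - 1963*(-9 + 49/9)) - 2982071) = sqrt(-64/(242 + (-32/9)**2 - 1963*(-32/9)) - 2982071) = sqrt(-64/(242 + 1024/81 + 62816/9) - 2982071) = sqrt(-64/585970/81 - 2982071) = sqrt(-64*81/585970 - 2982071) = sqrt(-2592/292985 - 2982071) = sqrt(-873702074527/292985) = I*sqrt(255981602305293095)/292985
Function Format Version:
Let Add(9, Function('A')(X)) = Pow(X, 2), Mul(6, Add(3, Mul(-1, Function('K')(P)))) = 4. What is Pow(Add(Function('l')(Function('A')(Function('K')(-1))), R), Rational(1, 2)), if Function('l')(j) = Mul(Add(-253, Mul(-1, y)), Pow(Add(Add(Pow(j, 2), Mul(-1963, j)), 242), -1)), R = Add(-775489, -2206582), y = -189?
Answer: Mul(Rational(1, 292985), I, Pow(255981602305293095, Rational(1, 2))) ≈ Mul(1726.9, I)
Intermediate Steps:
Function('K')(P) = Rational(7, 3) (Function('K')(P) = Add(3, Mul(Rational(-1, 6), 4)) = Add(3, Rational(-2, 3)) = Rational(7, 3))
R = -2982071
Function('A')(X) = Add(-9, Pow(X, 2))
Function('l')(j) = Mul(-64, Pow(Add(242, Pow(j, 2), Mul(-1963, j)), -1)) (Function('l')(j) = Mul(Add(-253, Mul(-1, -189)), Pow(Add(Add(Pow(j, 2), Mul(-1963, j)), 242), -1)) = Mul(Add(-253, 189), Pow(Add(242, Pow(j, 2), Mul(-1963, j)), -1)) = Mul(-64, Pow(Add(242, Pow(j, 2), Mul(-1963, j)), -1)))
Pow(Add(Function('l')(Function('A')(Function('K')(-1))), R), Rational(1, 2)) = Pow(Add(Mul(-64, Pow(Add(242, Pow(Add(-9, Pow(Rational(7, 3), 2)), 2), Mul(-1963, Add(-9, Pow(Rational(7, 3), 2)))), -1)), -2982071), Rational(1, 2)) = Pow(Add(Mul(-64, Pow(Add(242, Pow(Add(-9, Rational(49, 9)), 2), Mul(-1963, Add(-9, Rational(49, 9)))), -1)), -2982071), Rational(1, 2)) = Pow(Add(Mul(-64, Pow(Add(242, Pow(Rational(-32, 9), 2), Mul(-1963, Rational(-32, 9))), -1)), -2982071), Rational(1, 2)) = Pow(Add(Mul(-64, Pow(Add(242, Rational(1024, 81), Rational(62816, 9)), -1)), -2982071), Rational(1, 2)) = Pow(Add(Mul(-64, Pow(Rational(585970, 81), -1)), -2982071), Rational(1, 2)) = Pow(Add(Mul(-64, Rational(81, 585970)), -2982071), Rational(1, 2)) = Pow(Add(Rational(-2592, 292985), -2982071), Rational(1, 2)) = Pow(Rational(-873702074527, 292985), Rational(1, 2)) = Mul(Rational(1, 292985), I, Pow(255981602305293095, Rational(1, 2)))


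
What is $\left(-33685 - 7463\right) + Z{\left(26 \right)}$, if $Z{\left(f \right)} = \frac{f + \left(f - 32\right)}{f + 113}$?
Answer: $- \frac{5719552}{139} \approx -41148.0$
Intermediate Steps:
$Z{\left(f \right)} = \frac{-32 + 2 f}{113 + f}$ ($Z{\left(f \right)} = \frac{f + \left(-32 + f\right)}{113 + f} = \frac{-32 + 2 f}{113 + f}$)
$\left(-33685 - 7463\right) + Z{\left(26 \right)} = \left(-33685 - 7463\right) + \frac{2 \left(-16 + 26\right)}{113 + 26} = -41148 + 2 \cdot \frac{1}{139} \cdot 10 = -41148 + \frac{20}{139} = - \frac{5719552}{139}$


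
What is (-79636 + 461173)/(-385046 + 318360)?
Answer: -381537/66686 ≈ -5.7214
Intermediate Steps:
(-79636 + 461173)/(-385046 + 318360) = 381537/(-66686) = 381537*(-1/66686) = -381537/66686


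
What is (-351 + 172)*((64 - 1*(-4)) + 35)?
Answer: -18437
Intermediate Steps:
(-351 + 172)*((64 - 1*(-4)) + 35) = -179*((64 + 4) + 35) = -179*(68 + 35) = -179*103 = -18437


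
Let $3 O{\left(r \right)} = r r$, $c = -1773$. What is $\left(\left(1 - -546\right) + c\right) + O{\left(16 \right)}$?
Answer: $- \frac{3422}{3} \approx -1140.7$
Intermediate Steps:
$O{\left(r \right)} = \frac{r^{2}}{3}$ ($O{\left(r \right)} = \frac{r r}{3} = \frac{r^{2}}{3}$)
$\left(\left(1 - -546\right) + c\right) + O{\left(16 \right)} = \left(\left(1 - -546\right) - 1773\right) + \frac{16^{2}}{3} = \left(\left(1 + 546\right) - 1773\right) + \frac{1}{3} \cdot 256 = \left(547 - 1773\right) + \frac{256}{3} = -1226 + \frac{256}{3} = - \frac{3422}{3}$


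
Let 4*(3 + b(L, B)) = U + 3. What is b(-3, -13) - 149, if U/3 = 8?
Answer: -581/4 ≈ -145.25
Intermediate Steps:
U = 24 (U = 3*8 = 24)
b(L, B) = 15/4 (b(L, B) = -3 + (24 + 3)/4 = -3 + (¼)*27 = -3 + 27/4 = 15/4)
b(-3, -13) - 149 = 15/4 - 149 = -581/4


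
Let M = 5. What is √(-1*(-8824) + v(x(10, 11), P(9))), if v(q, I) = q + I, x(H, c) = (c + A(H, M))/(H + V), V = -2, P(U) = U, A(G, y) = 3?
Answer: √35339/2 ≈ 93.993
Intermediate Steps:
x(H, c) = (3 + c)/(-2 + H) (x(H, c) = (c + 3)/(H - 2) = (3 + c)/(-2 + H))
v(q, I) = I + q
√(-1*(-8824) + v(x(10, 11), P(9))) = √(-1*(-8824) + (9 + (3 + 11)/(-2 + 10))) = √(8824 + (9 + 14/8)) = √(8824 + (9 + (⅛)*14)) = √(8824 + (9 + 7/4)) = √(8824 + 43/4) = √(35339/4) = √35339/2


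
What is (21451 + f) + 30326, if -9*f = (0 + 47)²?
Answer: 463784/9 ≈ 51532.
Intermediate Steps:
f = -2209/9 (f = -(0 + 47)²/9 = -⅑*47² = -⅑*2209 = -2209/9 ≈ -245.44)
(21451 + f) + 30326 = (21451 - 2209/9) + 30326 = 190850/9 + 30326 = 463784/9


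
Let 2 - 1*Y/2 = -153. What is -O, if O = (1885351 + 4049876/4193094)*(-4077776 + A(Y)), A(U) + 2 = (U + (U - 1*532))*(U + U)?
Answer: 15902690493846234830/2096547 ≈ 7.5852e+12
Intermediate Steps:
Y = 310 (Y = 4 - 2*(-153) = 4 + 306 = 310)
A(U) = -2 + 2*U*(-532 + 2*U) (A(U) = -2 + (U + (U - 1*532))*(U + U) = -2 + (U + (U - 532))*(2*U) = -2 + (U + (-532 + U))*(2*U) = -2 + (-532 + 2*U)*(2*U) = -2 + 2*U*(-532 + 2*U))
O = -15902690493846234830/2096547 (O = (1885351 + 4049876/4193094)*(-4077776 + (-2 - 1064*310 + 4*310**2)) = (1885351 + 4049876*(1/4193094))*(-4077776 + (-2 - 329840 + 4*96100)) = (1885351 + 2024938/2096547)*(-4077776 + (-2 - 329840 + 384400)) = 3952729007935*(-4077776 + 54558)/2096547 = (3952729007935/2096547)*(-4023218) = -15902690493846234830/2096547 ≈ -7.5852e+12)
-O = -1*(-15902690493846234830/2096547) = 15902690493846234830/2096547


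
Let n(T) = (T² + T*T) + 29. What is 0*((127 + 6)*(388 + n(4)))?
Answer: 0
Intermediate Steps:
n(T) = 29 + 2*T² (n(T) = (T² + T²) + 29 = 2*T² + 29 = 29 + 2*T²)
0*((127 + 6)*(388 + n(4))) = 0*((127 + 6)*(388 + (29 + 2*4²))) = 0*(133*(388 + (29 + 2*16))) = 0*(133*(388 + (29 + 32))) = 0*(133*(388 + 61)) = 0*(133*449) = 0*59717 = 0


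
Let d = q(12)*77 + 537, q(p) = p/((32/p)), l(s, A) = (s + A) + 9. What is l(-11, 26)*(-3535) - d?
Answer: -171447/2 ≈ -85724.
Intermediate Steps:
l(s, A) = 9 + A + s (l(s, A) = (A + s) + 9 = 9 + A + s)
q(p) = p²/32 (q(p) = p*(p/32) = p²/32)
d = 1767/2 (d = ((1/32)*12²)*77 + 537 = ((1/32)*144)*77 + 537 = (9/2)*77 + 537 = 693/2 + 537 = 1767/2 ≈ 883.50)
l(-11, 26)*(-3535) - d = (9 + 26 - 11)*(-3535) - 1*1767/2 = 24*(-3535) - 1767/2 = -84840 - 1767/2 = -171447/2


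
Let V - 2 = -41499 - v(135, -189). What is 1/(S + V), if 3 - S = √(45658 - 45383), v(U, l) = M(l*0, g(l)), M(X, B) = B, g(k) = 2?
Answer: -41496/1721917741 + 5*√11/1721917741 ≈ -2.4089e-5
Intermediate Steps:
v(U, l) = 2
S = 3 - 5*√11 (S = 3 - √(45658 - 45383) = 3 - √275 = 3 - 5*√11 ≈ -13.583)
V = -41499 (V = 2 + (-41499 - 1*2) = 2 + (-41499 - 2) = 2 - 41501 = -41499)
1/(S + V) = 1/((3 - 5*√11) - 41499) = 1/(-41496 - 5*√11)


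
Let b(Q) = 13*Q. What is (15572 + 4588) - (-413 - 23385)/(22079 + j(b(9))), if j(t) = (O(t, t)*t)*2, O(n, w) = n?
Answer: 997076918/49457 ≈ 20160.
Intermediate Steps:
j(t) = 2*t² (j(t) = (t*t)*2 = t²*2 = 2*t²)
(15572 + 4588) - (-413 - 23385)/(22079 + j(b(9))) = (15572 + 4588) - (-413 - 23385)/(22079 + 2*(13*9)²) = 20160 - (-23798)/(22079 + 2*117²) = 20160 - (-23798)/(22079 + 2*13689) = 20160 - (-23798)/(22079 + 27378) = 20160 - (-23798)/49457 = 20160 - 1*(-23798/49457) = 20160 + 23798/49457 = 997076918/49457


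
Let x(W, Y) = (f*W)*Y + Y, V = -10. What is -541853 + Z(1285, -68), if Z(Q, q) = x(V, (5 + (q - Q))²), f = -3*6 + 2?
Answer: 292011891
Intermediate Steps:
f = -16 (f = -18 + 2 = -16)
x(W, Y) = Y - 16*W*Y (x(W, Y) = (-16*W)*Y + Y = -16*W*Y + Y = Y - 16*W*Y)
Z(Q, q) = 161*(5 + q - Q)² (Z(Q, q) = (5 + (q - Q))²*(1 - 16*(-10)) = (5 + q - Q)²*(1 + 160) = (5 + q - Q)²*161 = 161*(5 + q - Q)²)
-541853 + Z(1285, -68) = -541853 + 161*(5 - 68 - 1*1285)² = -541853 + 161*(5 - 68 - 1285)² = -541853 + 161*(-1348)² = -541853 + 161*1817104 = -541853 + 292553744 = 292011891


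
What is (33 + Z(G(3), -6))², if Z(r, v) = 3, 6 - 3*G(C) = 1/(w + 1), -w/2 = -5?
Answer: 1296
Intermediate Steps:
w = 10 (w = -2*(-5) = 10)
G(C) = 65/33 (G(C) = 2 - 1/(3*(10 + 1)) = 2 - ⅓/11 = 2 - ⅓*1/11 = 2 - 1/33 = 65/33)
(33 + Z(G(3), -6))² = (33 + 3)² = 36² = 1296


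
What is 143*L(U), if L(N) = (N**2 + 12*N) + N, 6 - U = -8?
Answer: 54054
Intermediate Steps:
U = 14 (U = 6 - 1*(-8) = 6 + 8 = 14)
L(N) = N**2 + 13*N
143*L(U) = 143*(14*(13 + 14)) = 143*(14*27) = 143*378 = 54054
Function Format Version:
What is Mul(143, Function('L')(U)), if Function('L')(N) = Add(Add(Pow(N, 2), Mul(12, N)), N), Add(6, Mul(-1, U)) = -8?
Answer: 54054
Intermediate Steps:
U = 14 (U = Add(6, Mul(-1, -8)) = Add(6, 8) = 14)
Function('L')(N) = Add(Pow(N, 2), Mul(13, N))
Mul(143, Function('L')(U)) = Mul(143, Mul(14, Add(13, 14))) = Mul(143, Mul(14, 27)) = Mul(143, 378) = 54054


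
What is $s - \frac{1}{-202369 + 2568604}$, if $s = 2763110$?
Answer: $\frac{6538167590849}{2366235} \approx 2.7631 \cdot 10^{6}$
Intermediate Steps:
$s - \frac{1}{-202369 + 2568604} = 2763110 - \frac{1}{-202369 + 2568604} = 2763110 - \frac{1}{2366235} = \frac{6538167590849}{2366235}$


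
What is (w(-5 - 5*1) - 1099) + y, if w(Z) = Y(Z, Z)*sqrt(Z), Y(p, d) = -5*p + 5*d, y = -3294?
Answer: -4393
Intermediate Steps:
w(Z) = 0 (w(Z) = (-5*Z + 5*Z)*sqrt(Z) = 0*sqrt(Z) = 0)
(w(-5 - 5*1) - 1099) + y = (0 - 1099) - 3294 = -1099 - 3294 = -4393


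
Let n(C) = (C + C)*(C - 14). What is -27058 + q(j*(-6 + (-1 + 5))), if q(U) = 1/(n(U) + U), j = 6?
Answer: -16559495/612 ≈ -27058.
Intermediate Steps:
n(C) = 2*C*(-14 + C) (n(C) = (2*C)*(-14 + C) = 2*C*(-14 + C))
q(U) = 1/(U + 2*U*(-14 + U)) (q(U) = 1/(2*U*(-14 + U) + U) = 1/(U + 2*U*(-14 + U)))
-27058 + q(j*(-6 + (-1 + 5))) = -27058 + 1/(((6*(-6 + (-1 + 5))))*(-27 + 2*(6*(-6 + (-1 + 5))))) = -27058 + 1/(((6*(-6 + 4)))*(-27 + 2*(6*(-6 + 4)))) = -27058 + 1/(((6*(-2)))*(-27 + 2*(6*(-2)))) = -27058 + 1/((-12)*(-27 + 2*(-12))) = -27058 - 1/(12*(-27 - 24)) = -27058 - 1/12/(-51) = -27058 - 1/12*(-1/51) = -27058 + 1/612 = -16559495/612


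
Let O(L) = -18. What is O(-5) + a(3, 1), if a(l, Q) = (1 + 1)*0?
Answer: -18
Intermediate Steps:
a(l, Q) = 0 (a(l, Q) = 2*0 = 0)
O(-5) + a(3, 1) = -18 + 0 = -18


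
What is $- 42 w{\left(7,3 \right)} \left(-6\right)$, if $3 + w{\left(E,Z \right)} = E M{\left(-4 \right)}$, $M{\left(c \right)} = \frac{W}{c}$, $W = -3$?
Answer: $567$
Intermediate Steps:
$M{\left(c \right)} = - \frac{3}{c}$
$w{\left(E,Z \right)} = -3 + \frac{3 E}{4}$ ($w{\left(E,Z \right)} = -3 + E \left(- \frac{3}{-4}\right) = -3 + E \left(\left(-3\right) \left(- \frac{1}{4}\right)\right) = -3 + E \frac{3}{4} = -3 + \frac{3 E}{4}$)
$- 42 w{\left(7,3 \right)} \left(-6\right) = - 42 \left(-3 + \frac{3}{4} \cdot 7\right) \left(-6\right) = - 42 \left(-3 + \frac{21}{4}\right) \left(-6\right) = \left(-42\right) \frac{9}{4} \left(-6\right) = \left(- \frac{189}{2}\right) \left(-6\right) = 567$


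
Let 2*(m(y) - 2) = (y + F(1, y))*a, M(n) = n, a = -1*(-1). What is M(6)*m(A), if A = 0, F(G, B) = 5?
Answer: 27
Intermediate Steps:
a = 1
m(y) = 9/2 + y/2 (m(y) = 2 + ((y + 5)*1)/2 = 2 + ((5 + y)*1)/2 = 2 + (5 + y)/2 = 2 + (5/2 + y/2) = 9/2 + y/2)
M(6)*m(A) = 6*(9/2 + (½)*0) = 6*(9/2 + 0) = 6*(9/2) = 27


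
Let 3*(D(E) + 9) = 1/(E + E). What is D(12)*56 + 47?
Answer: -4106/9 ≈ -456.22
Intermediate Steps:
D(E) = -9 + 1/(6*E) (D(E) = -9 + 1/(3*(E + E)) = -9 + 1/(3*((2*E))) = -9 + (1/(2*E))/3 = -9 + 1/(6*E))
D(12)*56 + 47 = (-9 + (1/6)/12)*56 + 47 = (-9 + (1/6)*(1/12))*56 + 47 = (-9 + 1/72)*56 + 47 = -647/72*56 + 47 = -4529/9 + 47 = -4106/9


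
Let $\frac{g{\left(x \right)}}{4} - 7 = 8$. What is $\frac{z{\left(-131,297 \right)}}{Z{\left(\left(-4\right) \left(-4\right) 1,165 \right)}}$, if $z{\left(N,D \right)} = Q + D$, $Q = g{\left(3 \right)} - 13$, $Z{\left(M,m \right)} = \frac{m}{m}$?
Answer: $344$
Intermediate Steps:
$g{\left(x \right)} = 60$ ($g{\left(x \right)} = 28 + 4 \cdot 8 = 28 + 32 = 60$)
$Z{\left(M,m \right)} = 1$
$Q = 47$ ($Q = 60 - 13 = 47$)
$z{\left(N,D \right)} = 47 + D$
$\frac{z{\left(-131,297 \right)}}{Z{\left(\left(-4\right) \left(-4\right) 1,165 \right)}} = \frac{47 + 297}{1} = 344 \cdot 1 = 344$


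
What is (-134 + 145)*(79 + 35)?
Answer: 1254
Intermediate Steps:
(-134 + 145)*(79 + 35) = 11*114 = 1254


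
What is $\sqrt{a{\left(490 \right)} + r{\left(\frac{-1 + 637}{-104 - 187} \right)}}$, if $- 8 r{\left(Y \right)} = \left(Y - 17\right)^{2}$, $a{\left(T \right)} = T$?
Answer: $\frac{\sqrt{66839918}}{388} \approx 21.071$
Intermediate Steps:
$r{\left(Y \right)} = - \frac{\left(-17 + Y\right)^{2}}{8}$ ($r{\left(Y \right)} = - \frac{\left(Y - 17\right)^{2}}{8} = - \frac{\left(-17 + Y\right)^{2}}{8}$)
$\sqrt{a{\left(490 \right)} + r{\left(\frac{-1 + 637}{-104 - 187} \right)}} = \sqrt{490 - \frac{\left(-17 + \frac{-1 + 637}{-104 - 187}\right)^{2}}{8}} = \sqrt{490 - \frac{\left(-17 + \frac{636}{-291}\right)^{2}}{8}} = \sqrt{490 - \frac{\left(-17 + 636 \left(- \frac{1}{291}\right)\right)^{2}}{8}} = \sqrt{490 - \frac{\left(-17 - \frac{212}{97}\right)^{2}}{8}} = \sqrt{490 - \frac{\left(- \frac{1861}{97}\right)^{2}}{8}} = \sqrt{490 - \frac{3463321}{75272}} = \sqrt{\frac{33419959}{75272}} = \frac{\sqrt{66839918}}{388}$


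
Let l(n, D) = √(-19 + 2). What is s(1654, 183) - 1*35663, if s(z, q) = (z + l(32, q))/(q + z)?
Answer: -65511277/1837 + I*√17/1837 ≈ -35662.0 + 0.0022445*I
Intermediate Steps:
l(n, D) = I*√17 (l(n, D) = √(-17) = I*√17)
s(z, q) = (z + I*√17)/(q + z)
s(1654, 183) - 1*35663 = (1654 + I*√17)/(183 + 1654) - 1*35663 = (1654 + I*√17)/1837 - 35663 = (1654/1837 + I*√17/1837) - 35663 = -65511277/1837 + I*√17/1837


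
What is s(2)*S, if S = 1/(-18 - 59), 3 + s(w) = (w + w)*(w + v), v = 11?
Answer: -7/11 ≈ -0.63636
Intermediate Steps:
s(w) = -3 + 2*w*(11 + w) (s(w) = -3 + (w + w)*(w + 11) = -3 + (2*w)*(11 + w) = -3 + 2*w*(11 + w))
S = -1/77 (S = 1/(-77) = -1/77 ≈ -0.012987)
s(2)*S = (-3 + 2*2**2 + 22*2)*(-1/77) = (-3 + 2*4 + 44)*(-1/77) = (-3 + 8 + 44)*(-1/77) = 49*(-1/77) = -7/11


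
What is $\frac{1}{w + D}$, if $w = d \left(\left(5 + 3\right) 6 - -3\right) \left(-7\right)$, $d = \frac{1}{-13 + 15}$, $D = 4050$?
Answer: $\frac{2}{7743} \approx 0.0002583$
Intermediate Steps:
$d = \frac{1}{2} \approx 0.5$
$w = - \frac{357}{2}$ ($w = \frac{\left(5 + 3\right) 6 - -3}{2} \left(-7\right) = \frac{8 \cdot 6 + 3}{2} \left(-7\right) = \frac{48 + 3}{2} \left(-7\right) = \frac{1}{2} \cdot 51 \left(-7\right) = \frac{51}{2} \left(-7\right) = - \frac{357}{2} \approx -178.5$)
$\frac{1}{w + D} = \frac{1}{- \frac{357}{2} + 4050} = \frac{1}{\frac{7743}{2}} = \frac{2}{7743}$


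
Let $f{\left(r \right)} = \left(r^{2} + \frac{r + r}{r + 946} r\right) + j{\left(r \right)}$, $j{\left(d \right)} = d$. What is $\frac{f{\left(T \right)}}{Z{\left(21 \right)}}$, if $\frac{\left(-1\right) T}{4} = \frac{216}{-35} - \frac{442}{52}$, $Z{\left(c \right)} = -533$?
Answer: $- \frac{2907254352}{441527975} \approx -6.5845$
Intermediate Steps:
$T = \frac{2054}{35}$ ($T = - 4 \left(\frac{216}{-35} - \frac{442}{52}\right) = - 4 \left(216 \left(- \frac{1}{35}\right) - \frac{17}{2}\right) = - 4 \left(- \frac{216}{35} - \frac{17}{2}\right) = \left(-4\right) \left(- \frac{1027}{70}\right) = \frac{2054}{35} \approx 58.686$)
$f{\left(r \right)} = r + r^{2} + \frac{2 r^{2}}{946 + r}$ ($f{\left(r \right)} = \left(r^{2} + \frac{r + r}{r + 946} r\right) + r = \left(r^{2} + \frac{2 r}{946 + r} r\right) + r = \left(r^{2} + \frac{2 r^{2}}{946 + r}\right) + r = r + r^{2} + \frac{2 r^{2}}{946 + r}$)
$\frac{f{\left(T \right)}}{Z{\left(21 \right)}} = \frac{\frac{2054}{35} \frac{1}{946 + \frac{2054}{35}} \left(946 + \left(\frac{2054}{35}\right)^{2} + 949 \cdot \frac{2054}{35}\right)}{-533} = \frac{2054 \left(946 + \frac{4218916}{1225} + \frac{1949246}{35}\right)}{35 \cdot \frac{35164}{35}} \left(- \frac{1}{533}\right) = \frac{2054}{35} \cdot \frac{35}{35164} \cdot \frac{73601376}{1225} \left(- \frac{1}{533}\right) = \frac{37794306576}{10768975} \left(- \frac{1}{533}\right) = - \frac{2907254352}{441527975}$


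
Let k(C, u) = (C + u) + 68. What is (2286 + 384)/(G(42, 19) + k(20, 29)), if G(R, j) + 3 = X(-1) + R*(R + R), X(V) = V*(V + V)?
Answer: 1335/1822 ≈ 0.73271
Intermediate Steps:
X(V) = 2*V**2 (X(V) = V*(2*V) = 2*V**2)
G(R, j) = -1 + 2*R**2 (G(R, j) = -3 + (2*(-1)**2 + R*(R + R)) = -3 + (2*1 + R*(2*R)) = -3 + (2 + 2*R**2) = -1 + 2*R**2)
k(C, u) = 68 + C + u
(2286 + 384)/(G(42, 19) + k(20, 29)) = (2286 + 384)/((-1 + 2*42**2) + (68 + 20 + 29)) = 2670/((-1 + 2*1764) + 117) = 2670/((-1 + 3528) + 117) = 2670/(3527 + 117) = 2670/3644 = 2670*(1/3644) = 1335/1822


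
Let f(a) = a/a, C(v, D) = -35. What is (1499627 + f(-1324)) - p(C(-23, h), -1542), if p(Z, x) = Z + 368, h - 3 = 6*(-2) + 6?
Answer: 1499295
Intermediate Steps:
h = -3 (h = 3 + (6*(-2) + 6) = 3 + (-12 + 6) = 3 - 6 = -3)
p(Z, x) = 368 + Z
f(a) = 1
(1499627 + f(-1324)) - p(C(-23, h), -1542) = (1499627 + 1) - (368 - 35) = 1499628 - 1*333 = 1499628 - 333 = 1499295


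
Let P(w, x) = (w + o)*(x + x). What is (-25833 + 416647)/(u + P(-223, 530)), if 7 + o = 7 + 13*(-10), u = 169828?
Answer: -195407/102176 ≈ -1.9125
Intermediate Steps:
o = -130 (o = -7 + (7 + 13*(-10)) = -7 + (7 - 130) = -7 - 123 = -130)
P(w, x) = 2*x*(-130 + w) (P(w, x) = (w - 130)*(x + x) = (-130 + w)*(2*x) = 2*x*(-130 + w))
(-25833 + 416647)/(u + P(-223, 530)) = (-25833 + 416647)/(169828 + 2*530*(-130 - 223)) = 390814/(169828 + 2*530*(-353)) = 390814/(169828 - 374180) = 390814/(-204352) = 390814*(-1/204352) = -195407/102176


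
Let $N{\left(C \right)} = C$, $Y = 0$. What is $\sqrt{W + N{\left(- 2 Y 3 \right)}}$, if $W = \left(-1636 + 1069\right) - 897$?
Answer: $2 i \sqrt{366} \approx 38.262 i$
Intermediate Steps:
$W = -1464$ ($W = -567 - 897 = -1464$)
$\sqrt{W + N{\left(- 2 Y 3 \right)}} = \sqrt{-1464 + \left(-2\right) 0 \cdot 3} = \sqrt{-1464 + 0 \cdot 3} = \sqrt{-1464 + 0} = \sqrt{-1464} = 2 i \sqrt{366}$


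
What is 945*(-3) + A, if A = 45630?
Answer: 42795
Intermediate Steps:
945*(-3) + A = 945*(-3) + 45630 = -2835 + 45630 = 42795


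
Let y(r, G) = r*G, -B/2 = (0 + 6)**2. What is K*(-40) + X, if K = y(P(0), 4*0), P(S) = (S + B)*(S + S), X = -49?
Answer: -49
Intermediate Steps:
B = -72 (B = -2*(0 + 6)**2 = -2*6**2 = -2*36 = -72)
P(S) = 2*S*(-72 + S) (P(S) = (S - 72)*(S + S) = (-72 + S)*(2*S) = 2*S*(-72 + S))
y(r, G) = G*r
K = 0 (K = (4*0)*(2*0*(-72 + 0)) = 0*(2*0*(-72)) = 0*0 = 0)
K*(-40) + X = 0*(-40) - 49 = 0 - 49 = -49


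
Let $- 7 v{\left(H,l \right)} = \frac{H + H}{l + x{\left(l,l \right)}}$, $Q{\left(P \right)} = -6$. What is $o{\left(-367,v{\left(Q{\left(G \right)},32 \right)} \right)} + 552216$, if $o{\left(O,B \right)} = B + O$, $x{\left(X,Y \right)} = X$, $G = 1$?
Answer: $\frac{61807091}{112} \approx 5.5185 \cdot 10^{5}$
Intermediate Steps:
$v{\left(H,l \right)} = - \frac{H}{7 l}$ ($v{\left(H,l \right)} = - \frac{\left(H + H\right) \frac{1}{l + l}}{7} = - \frac{2 H \frac{1}{2 l}}{7} = - \frac{H \frac{1}{l}}{7} = - \frac{H}{7 l}$)
$o{\left(-367,v{\left(Q{\left(G \right)},32 \right)} \right)} + 552216 = \left(\left(- \frac{1}{7}\right) \left(-6\right) \frac{1}{32} - 367\right) + 552216 = \left(\frac{3}{112} - 367\right) + 552216 = - \frac{41101}{112} + 552216 = \frac{61807091}{112}$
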